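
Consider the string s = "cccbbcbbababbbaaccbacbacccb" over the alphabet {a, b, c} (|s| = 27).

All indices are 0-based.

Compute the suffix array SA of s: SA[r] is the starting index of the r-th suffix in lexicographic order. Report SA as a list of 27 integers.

[14, 8, 10, 19, 15, 22, 26, 13, 7, 9, 18, 21, 12, 6, 11, 3, 4, 25, 17, 20, 5, 2, 24, 16, 1, 23, 0]

sorted suffixes:
  #0 SA[0]=14  'aaccbacbacccb'
  #1 SA[1]=8  'ababbbaaccbacbacccb'
  #2 SA[2]=10  'abbbaaccbacbacccb'
  #3 SA[3]=19  'acbacccb'
  #4 SA[4]=15  'accbacbacccb'
  #5 SA[5]=22  'acccb'
  #6 SA[6]=26  'b'
  #7 SA[7]=13  'baaccbacbacccb'
  #8 SA[8]=7  'bababbbaaccbacbacccb'
  #9 SA[9]=9  'babbbaaccbacbacccb'
  #10 SA[10]=18  'bacbacccb'
  #11 SA[11]=21  'bacccb'
  #12 SA[12]=12  'bbaaccbacbacccb'
  #13 SA[13]=6  'bbababbbaaccbacbacccb'
  #14 SA[14]=11  'bbbaaccbacbacccb'
  #15 SA[15]=3  'bbcbbababbbaaccbacbacccb'
  #16 SA[16]=4  'bcbbababbbaaccbacbacccb'
  #17 SA[17]=25  'cb'
  #18 SA[18]=17  'cbacbacccb'
  #19 SA[19]=20  'cbacccb'
  #20 SA[20]=5  'cbbababbbaaccbacbacccb'
  #21 SA[21]=2  'cbbcbbababbbaaccbacbacccb'
  #22 SA[22]=24  'ccb'
  #23 SA[23]=16  'ccbacbacccb'
  #24 SA[24]=1  'ccbbcbbababbbaaccbacbacccb'
  #25 SA[25]=23  'cccb'
  #26 SA[26]=0  'cccbbcbbababbbaaccbacbacccb'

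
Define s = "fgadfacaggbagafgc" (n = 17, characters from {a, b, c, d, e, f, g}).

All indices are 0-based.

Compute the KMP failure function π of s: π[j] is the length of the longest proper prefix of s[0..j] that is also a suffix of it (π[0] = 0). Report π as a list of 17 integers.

π[0] = 0
j=1 s[j]='g': π[1]=0 (border '')
j=2 s[j]='a': π[2]=0 (border '')
j=3 s[j]='d': π[3]=0 (border '')
j=4 s[j]='f': π[4]=1 (border 'f')
j=5 s[j]='a': k: 1→0; π[5]=0 (border '')
j=6 s[j]='c': π[6]=0 (border '')
j=7 s[j]='a': π[7]=0 (border '')
j=8 s[j]='g': π[8]=0 (border '')
j=9 s[j]='g': π[9]=0 (border '')
j=10 s[j]='b': π[10]=0 (border '')
j=11 s[j]='a': π[11]=0 (border '')
j=12 s[j]='g': π[12]=0 (border '')
j=13 s[j]='a': π[13]=0 (border '')
j=14 s[j]='f': π[14]=1 (border 'f')
j=15 s[j]='g': π[15]=2 (border 'fg')
j=16 s[j]='c': k: 2→0; π[16]=0 (border '')

[0, 0, 0, 0, 1, 0, 0, 0, 0, 0, 0, 0, 0, 0, 1, 2, 0]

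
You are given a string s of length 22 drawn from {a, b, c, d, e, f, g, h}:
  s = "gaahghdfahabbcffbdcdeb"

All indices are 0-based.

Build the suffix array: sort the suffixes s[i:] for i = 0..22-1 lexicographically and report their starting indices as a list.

rank | idx | suffix
   0 |   1 | aahghdfahabbcffbdcdeb
   1 |  10 | abbcffbdcdeb
   2 |   8 | ahabbcffbdcdeb
   3 |   2 | ahghdfahabbcffbdcdeb
   4 |  21 | b
   5 |  11 | bbcffbdcdeb
   6 |  12 | bcffbdcdeb
   7 |  16 | bdcdeb
   8 |  18 | cdeb
   9 |  13 | cffbdcdeb
  10 |  17 | dcdeb
  11 |  19 | deb
  12 |   6 | dfahabbcffbdcdeb
  13 |  20 | eb
  14 |   7 | fahabbcffbdcdeb
  15 |  15 | fbdcdeb
  16 |  14 | ffbdcdeb
  17 |   0 | gaahghdfahabbcffbdcdeb
  18 |   4 | ghdfahabbcffbdcdeb
  19 |   9 | habbcffbdcdeb
  20 |   5 | hdfahabbcffbdcdeb
  21 |   3 | hghdfahabbcffbdcdeb

[1, 10, 8, 2, 21, 11, 12, 16, 18, 13, 17, 19, 6, 20, 7, 15, 14, 0, 4, 9, 5, 3]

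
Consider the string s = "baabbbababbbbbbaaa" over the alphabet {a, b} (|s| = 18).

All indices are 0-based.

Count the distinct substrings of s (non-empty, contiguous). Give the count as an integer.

sorted suffixes:
  #0 SA[0]=17  'a'
  #1 SA[1]=16  'aa'
  #2 SA[2]=15  'aaa'
  #3 SA[3]=1  'aabbbababbbbbbaaa'
  #4 SA[4]=6  'ababbbbbbaaa'
  #5 SA[5]=2  'abbbababbbbbbaaa'
  #6 SA[6]=8  'abbbbbbaaa'
  #7 SA[7]=14  'baaa'
  #8 SA[8]=0  'baabbbababbbbbbaaa'
  #9 SA[9]=5  'bababbbbbbaaa'
  #10 SA[10]=7  'babbbbbbaaa'
  #11 SA[11]=13  'bbaaa'
  #12 SA[12]=4  'bbababbbbbbaaa'
  #13 SA[13]=12  'bbbaaa'
  #14 SA[14]=3  'bbbababbbbbbaaa'
  #15 SA[15]=11  'bbbbaaa'
  #16 SA[16]=10  'bbbbbaaa'
  #17 SA[17]=9  'bbbbbbaaa'

SA = [17, 16, 15, 1, 6, 2, 8, 14, 0, 5, 7, 13, 4, 12, 3, 11, 10, 9]
rank  pair      lcp
   1  s[17:],s[16:]  1  'a'
   2  s[16:],s[15:]  2  'aa'
   3  s[15:],s[1:]  2  'aa'
   4  s[1:],s[6:]  1  'a'
   5  s[6:],s[2:]  2  'ab'
   6  s[2:],s[8:]  4  'abbb'
   7  s[8:],s[14:]  0  ''
   8  s[14:],s[0:]  3  'baa'
   9  s[0:],s[5:]  2  'ba'
  10  s[5:],s[7:]  3  'bab'
  11  s[7:],s[13:]  1  'b'
  12  s[13:],s[4:]  3  'bba'
  13  s[4:],s[12:]  2  'bb'
  14  s[12:],s[3:]  4  'bbba'
  15  s[3:],s[11:]  3  'bbb'
  16  s[11:],s[10:]  4  'bbbb'
  17  s[10:],s[9:]  5  'bbbbb'

n(n+1)/2 = 18·19/2 = 171
Σ LCP = 0 + 1 + 2 + 2 + 1 + 2 + 4 + 0 + 3 + 2 + 3 + 1 + 3 + 2 + 4 + 3 + 4 + 5 = 42
distinct = 171 − 42 = 129

129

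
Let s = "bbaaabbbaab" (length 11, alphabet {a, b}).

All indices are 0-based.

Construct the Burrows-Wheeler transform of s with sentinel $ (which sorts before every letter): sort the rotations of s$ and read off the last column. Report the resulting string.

bbbaaaabb$ba

rank  rotation      last
    0  $bbaaabbbaab  b
    1  aaabbbaab$bb  b
    2  aab$bbaaabbb  b
    3  aabbbaab$bba  a
    4  ab$bbaaabbba  a
    5  abbbaab$bbaa  a
    6  b$bbaaabbbaa  a
    7  baaabbbaab$b  b
    8  baab$bbaaabb  b
    9  bbaaabbbaab$  $
   10  bbaab$bbaaab  b
   11  bbbaab$bbaaa  a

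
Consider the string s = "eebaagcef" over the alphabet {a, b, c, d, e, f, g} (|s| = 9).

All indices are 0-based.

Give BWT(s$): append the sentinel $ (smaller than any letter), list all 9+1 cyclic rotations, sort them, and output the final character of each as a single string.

rank  rotation    last
    0  $eebaagcef  f
    1  aagcef$eeb  b
    2  agcef$eeba  a
    3  baagcef$ee  e
    4  cef$eebaag  g
    5  ebaagcef$e  e
    6  eebaagcef$  $
    7  ef$eebaagc  c
    8  f$eebaagce  e
    9  gcef$eebaa  a

fbaege$cea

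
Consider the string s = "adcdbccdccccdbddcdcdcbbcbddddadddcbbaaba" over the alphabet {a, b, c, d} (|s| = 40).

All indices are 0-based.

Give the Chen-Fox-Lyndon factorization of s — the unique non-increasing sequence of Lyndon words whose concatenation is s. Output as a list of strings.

["adcdbccdccccdbddcdcdcbbcbddddadddcbb", "aab", "a"]

emit factor 1: 'adcdbccdccccdbddcdcdcbbcbddddadddcbb' (i=0, period=36)
emit factor 2: 'aab' (i=36, period=3)
emit factor 3: 'a' (i=39, period=1)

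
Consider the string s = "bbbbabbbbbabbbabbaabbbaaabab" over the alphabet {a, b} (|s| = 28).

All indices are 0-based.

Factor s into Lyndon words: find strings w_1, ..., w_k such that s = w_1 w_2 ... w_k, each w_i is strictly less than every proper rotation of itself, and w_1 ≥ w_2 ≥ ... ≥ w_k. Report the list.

emit factor 1: 'b' (i=0, period=1)
emit factor 2: 'b' (i=1, period=1)
emit factor 3: 'b' (i=2, period=1)
emit factor 4: 'b' (i=3, period=1)
emit factor 5: 'abbbbb' (i=4, period=6)
emit factor 6: 'abbb' (i=10, period=4)
emit factor 7: 'abb' (i=14, period=3)
emit factor 8: 'aabbb' (i=17, period=5)
emit factor 9: 'aaabab' (i=22, period=6)

["b", "b", "b", "b", "abbbbb", "abbb", "abb", "aabbb", "aaabab"]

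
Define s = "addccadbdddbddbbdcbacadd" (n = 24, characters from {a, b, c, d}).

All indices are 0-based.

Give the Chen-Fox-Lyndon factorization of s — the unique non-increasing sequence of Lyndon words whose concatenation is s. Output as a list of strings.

["addcc", "adbdddbddbbdcb", "acadd"]

emit factor 1: 'addcc' (i=0, period=5)
emit factor 2: 'adbdddbddbbdcb' (i=5, period=14)
emit factor 3: 'acadd' (i=19, period=5)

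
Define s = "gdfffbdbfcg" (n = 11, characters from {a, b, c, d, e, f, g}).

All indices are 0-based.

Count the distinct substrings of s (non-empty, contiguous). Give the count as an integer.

59

sorted suffixes:
  #0 SA[0]=5  'bdbfcg'
  #1 SA[1]=7  'bfcg'
  #2 SA[2]=9  'cg'
  #3 SA[3]=6  'dbfcg'
  #4 SA[4]=1  'dfffbdbfcg'
  #5 SA[5]=4  'fbdbfcg'
  #6 SA[6]=8  'fcg'
  #7 SA[7]=3  'ffbdbfcg'
  #8 SA[8]=2  'fffbdbfcg'
  #9 SA[9]=10  'g'
  #10 SA[10]=0  'gdfffbdbfcg'

SA = [5, 7, 9, 6, 1, 4, 8, 3, 2, 10, 0]
[i] adj suffixes → lcp
  [1] 5/7 → 1 ('b')
  [2] 7/9 → 0 ('')
  [3] 9/6 → 0 ('')
  [4] 6/1 → 1 ('d')
  [5] 1/4 → 0 ('')
  [6] 4/8 → 1 ('f')
  [7] 8/3 → 1 ('f')
  [8] 3/2 → 2 ('ff')
  [9] 2/10 → 0 ('')
  [10] 10/0 → 1 ('g')

n(n+1)/2 = 11·12/2 = 66
Σ LCP = 0 + 1 + 0 + 0 + 1 + 0 + 1 + 1 + 2 + 0 + 1 = 7
distinct = 66 − 7 = 59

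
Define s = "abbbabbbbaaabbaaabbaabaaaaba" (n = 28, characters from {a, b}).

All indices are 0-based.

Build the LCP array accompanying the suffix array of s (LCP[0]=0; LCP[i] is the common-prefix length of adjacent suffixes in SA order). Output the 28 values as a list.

rank | idx | suffix
   0 |  27 | a
   1 |  22 | aaaaba
   2 |  23 | aaaba
   3 |   9 | aaabbaaabbaabaaaaba
   4 |  14 | aaabbaabaaaaba
   5 |  24 | aaba
   6 |  19 | aabaaaaba
   7 |  10 | aabbaaabbaabaaaaba
   8 |  15 | aabbaabaaaaba
   9 |  25 | aba
  10 |  20 | abaaaaba
  11 |  11 | abbaaabbaabaaaaba
  12 |  16 | abbaabaaaaba
  13 |   0 | abbbabbbbaaabbaaabbaabaaaaba
  14 |   4 | abbbbaaabbaaabbaabaaaaba
  15 |  26 | ba
  16 |  21 | baaaaba
  17 |   8 | baaabbaaabbaabaaaaba
  18 |  13 | baaabbaabaaaaba
  19 |  18 | baabaaaaba
  20 |   3 | babbbbaaabbaaabbaabaaaaba
  21 |   7 | bbaaabbaaabbaabaaaaba
  22 |  12 | bbaaabbaabaaaaba
  23 |  17 | bbaabaaaaba
  24 |   2 | bbabbbbaaabbaaabbaabaaaaba
  25 |   6 | bbbaaabbaaabbaabaaaaba
  26 |   1 | bbbabbbbaaabbaaabbaabaaaaba
  27 |   5 | bbbbaaabbaaabbaabaaaaba

SA = [27, 22, 23, 9, 14, 24, 19, 10, 15, 25, 20, 11, 16, 0, 4, 26, 21, 8, 13, 18, 3, 7, 12, 17, 2, 6, 1, 5]
rank  pair      lcp
   1  s[27:],s[22:]  1  'a'
   2  s[22:],s[23:]  3  'aaa'
   3  s[23:],s[9:]  4  'aaab'
   4  s[9:],s[14:]  7  'aaabbaa'
   5  s[14:],s[24:]  2  'aa'
   6  s[24:],s[19:]  4  'aaba'
   7  s[19:],s[10:]  3  'aab'
   8  s[10:],s[15:]  6  'aabbaa'
   9  s[15:],s[25:]  1  'a'
  10  s[25:],s[20:]  3  'aba'
  11  s[20:],s[11:]  2  'ab'
  12  s[11:],s[16:]  5  'abbaa'
  13  s[16:],s[0:]  3  'abb'
  14  s[0:],s[4:]  4  'abbb'
  15  s[4:],s[26:]  0  ''
  16  s[26:],s[21:]  2  'ba'
  17  s[21:],s[8:]  4  'baaa'
  18  s[8:],s[13:]  8  'baaabbaa'
  19  s[13:],s[18:]  3  'baa'
  20  s[18:],s[3:]  2  'ba'
  21  s[3:],s[7:]  1  'b'
  22  s[7:],s[12:]  9  'bbaaabbaa'
  23  s[12:],s[17:]  4  'bbaa'
  24  s[17:],s[2:]  3  'bba'
  25  s[2:],s[6:]  2  'bb'
  26  s[6:],s[1:]  4  'bbba'
  27  s[1:],s[5:]  3  'bbb'

[0, 1, 3, 4, 7, 2, 4, 3, 6, 1, 3, 2, 5, 3, 4, 0, 2, 4, 8, 3, 2, 1, 9, 4, 3, 2, 4, 3]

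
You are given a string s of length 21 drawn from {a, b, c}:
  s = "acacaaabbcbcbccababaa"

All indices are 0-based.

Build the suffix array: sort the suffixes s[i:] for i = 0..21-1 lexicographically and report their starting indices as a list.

sorted suffixes:
  #0 SA[0]=20  'a'
  #1 SA[1]=19  'aa'
  #2 SA[2]=4  'aaabbcbcbccababaa'
  #3 SA[3]=5  'aabbcbcbccababaa'
  #4 SA[4]=17  'abaa'
  #5 SA[5]=15  'ababaa'
  #6 SA[6]=6  'abbcbcbccababaa'
  #7 SA[7]=2  'acaaabbcbcbccababaa'
  #8 SA[8]=0  'acacaaabbcbcbccababaa'
  #9 SA[9]=18  'baa'
  #10 SA[10]=16  'babaa'
  #11 SA[11]=7  'bbcbcbccababaa'
  #12 SA[12]=8  'bcbcbccababaa'
  #13 SA[13]=10  'bcbccababaa'
  #14 SA[14]=12  'bccababaa'
  #15 SA[15]=3  'caaabbcbcbccababaa'
  #16 SA[16]=14  'cababaa'
  #17 SA[17]=1  'cacaaabbcbcbccababaa'
  #18 SA[18]=9  'cbcbccababaa'
  #19 SA[19]=11  'cbccababaa'
  #20 SA[20]=13  'ccababaa'

[20, 19, 4, 5, 17, 15, 6, 2, 0, 18, 16, 7, 8, 10, 12, 3, 14, 1, 9, 11, 13]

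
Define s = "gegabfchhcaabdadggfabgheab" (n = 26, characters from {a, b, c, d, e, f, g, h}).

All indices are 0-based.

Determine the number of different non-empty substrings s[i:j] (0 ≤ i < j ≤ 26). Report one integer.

330

rank | idx | suffix
   0 |  10 | aabdadggfabgheab
   1 |  24 | ab
   2 |  11 | abdadggfabgheab
   3 |   3 | abfchhcaabdadggfabgheab
   4 |  19 | abgheab
   5 |  14 | adggfabgheab
   6 |  25 | b
   7 |  12 | bdadggfabgheab
   8 |   4 | bfchhcaabdadggfabgheab
   9 |  20 | bgheab
  10 |   9 | caabdadggfabgheab
  11 |   6 | chhcaabdadggfabgheab
  12 |  13 | dadggfabgheab
  13 |  15 | dggfabgheab
  14 |  23 | eab
  15 |   1 | egabfchhcaabdadggfabgheab
  16 |  18 | fabgheab
  17 |   5 | fchhcaabdadggfabgheab
  18 |   2 | gabfchhcaabdadggfabgheab
  19 |   0 | gegabfchhcaabdadggfabgheab
  20 |  17 | gfabgheab
  21 |  16 | ggfabgheab
  22 |  21 | gheab
  23 |   8 | hcaabdadggfabgheab
  24 |  22 | heab
  25 |   7 | hhcaabdadggfabgheab

SA = [10, 24, 11, 3, 19, 14, 25, 12, 4, 20, 9, 6, 13, 15, 23, 1, 18, 5, 2, 0, 17, 16, 21, 8, 22, 7]
[i] adj suffixes → lcp
  [1] 10/24 → 1 ('a')
  [2] 24/11 → 2 ('ab')
  [3] 11/3 → 2 ('ab')
  [4] 3/19 → 2 ('ab')
  [5] 19/14 → 1 ('a')
  [6] 14/25 → 0 ('')
  [7] 25/12 → 1 ('b')
  [8] 12/4 → 1 ('b')
  [9] 4/20 → 1 ('b')
  [10] 20/9 → 0 ('')
  [11] 9/6 → 1 ('c')
  [12] 6/13 → 0 ('')
  [13] 13/15 → 1 ('d')
  [14] 15/23 → 0 ('')
  [15] 23/1 → 1 ('e')
  [16] 1/18 → 0 ('')
  [17] 18/5 → 1 ('f')
  [18] 5/2 → 0 ('')
  [19] 2/0 → 1 ('g')
  [20] 0/17 → 1 ('g')
  [21] 17/16 → 1 ('g')
  [22] 16/21 → 1 ('g')
  [23] 21/8 → 0 ('')
  [24] 8/22 → 1 ('h')
  [25] 22/7 → 1 ('h')

n(n+1)/2 = 26·27/2 = 351
Σ LCP = 0 + 1 + 2 + 2 + 2 + 1 + 0 + 1 + 1 + 1 + 0 + 1 + 0 + 1 + 0 + 1 + 0 + 1 + 0 + 1 + 1 + 1 + 1 + 0 + 1 + 1 = 21
distinct = 351 − 21 = 330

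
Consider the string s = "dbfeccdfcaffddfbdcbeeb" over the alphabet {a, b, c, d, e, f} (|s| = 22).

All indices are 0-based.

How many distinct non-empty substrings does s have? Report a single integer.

sorted suffixes:
  #0 SA[0]=9  'affddfbdcbeeb'
  #1 SA[1]=21  'b'
  #2 SA[2]=15  'bdcbeeb'
  #3 SA[3]=18  'beeb'
  #4 SA[4]=1  'bfeccdfcaffddfbdcbeeb'
  #5 SA[5]=8  'caffddfbdcbeeb'
  #6 SA[6]=17  'cbeeb'
  #7 SA[7]=4  'ccdfcaffddfbdcbeeb'
  #8 SA[8]=5  'cdfcaffddfbdcbeeb'
  #9 SA[9]=0  'dbfeccdfcaffddfbdcbeeb'
  #10 SA[10]=16  'dcbeeb'
  #11 SA[11]=12  'ddfbdcbeeb'
  #12 SA[12]=13  'dfbdcbeeb'
  #13 SA[13]=6  'dfcaffddfbdcbeeb'
  #14 SA[14]=20  'eb'
  #15 SA[15]=3  'eccdfcaffddfbdcbeeb'
  #16 SA[16]=19  'eeb'
  #17 SA[17]=14  'fbdcbeeb'
  #18 SA[18]=7  'fcaffddfbdcbeeb'
  #19 SA[19]=11  'fddfbdcbeeb'
  #20 SA[20]=2  'feccdfcaffddfbdcbeeb'
  #21 SA[21]=10  'ffddfbdcbeeb'

SA = [9, 21, 15, 18, 1, 8, 17, 4, 5, 0, 16, 12, 13, 6, 20, 3, 19, 14, 7, 11, 2, 10]
rank  pair      lcp
   1  s[9:],s[21:]  0  ''
   2  s[21:],s[15:]  1  'b'
   3  s[15:],s[18:]  1  'b'
   4  s[18:],s[1:]  1  'b'
   5  s[1:],s[8:]  0  ''
   6  s[8:],s[17:]  1  'c'
   7  s[17:],s[4:]  1  'c'
   8  s[4:],s[5:]  1  'c'
   9  s[5:],s[0:]  0  ''
  10  s[0:],s[16:]  1  'd'
  11  s[16:],s[12:]  1  'd'
  12  s[12:],s[13:]  1  'd'
  13  s[13:],s[6:]  2  'df'
  14  s[6:],s[20:]  0  ''
  15  s[20:],s[3:]  1  'e'
  16  s[3:],s[19:]  1  'e'
  17  s[19:],s[14:]  0  ''
  18  s[14:],s[7:]  1  'f'
  19  s[7:],s[11:]  1  'f'
  20  s[11:],s[2:]  1  'f'
  21  s[2:],s[10:]  1  'f'

n(n+1)/2 = 22·23/2 = 253
Σ LCP = 0 + 0 + 1 + 1 + 1 + 0 + 1 + 1 + 1 + 0 + 1 + 1 + 1 + 2 + 0 + 1 + 1 + 0 + 1 + 1 + 1 + 1 = 17
distinct = 253 − 17 = 236

236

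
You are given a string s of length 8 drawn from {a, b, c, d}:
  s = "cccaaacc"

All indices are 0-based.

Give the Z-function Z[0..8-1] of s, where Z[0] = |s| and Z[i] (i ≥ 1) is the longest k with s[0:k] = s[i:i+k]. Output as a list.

[8, 2, 1, 0, 0, 0, 2, 1]

Z[0]=8
i=1: i≥r, start 0; Z[1]=2 scan→box=[1,3)
i=2: min(r-i=1, Z[1]=2)=1; Z[2]=1
i=3: i≥r, start 0; Z[3]=0
i=4: i≥r, start 0; Z[4]=0
i=5: i≥r, start 0; Z[5]=0
i=6: i≥r, start 0; Z[6]=2 scan→box=[6,8)
i=7: min(r-i=1, Z[1]=2)=1; Z[7]=1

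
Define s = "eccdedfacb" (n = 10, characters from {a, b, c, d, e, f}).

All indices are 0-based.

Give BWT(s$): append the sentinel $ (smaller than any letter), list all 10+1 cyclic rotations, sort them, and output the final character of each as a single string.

rank  rotation     last
    0  $eccdedfacb  b
    1  acb$eccdedf  f
    2  b$eccdedfac  c
    3  cb$eccdedfa  a
    4  ccdedfacb$e  e
    5  cdedfacb$ec  c
    6  dedfacb$ecc  c
    7  dfacb$eccde  e
    8  eccdedfacb$  $
    9  edfacb$eccd  d
   10  facb$eccded  d

bfcaecce$dd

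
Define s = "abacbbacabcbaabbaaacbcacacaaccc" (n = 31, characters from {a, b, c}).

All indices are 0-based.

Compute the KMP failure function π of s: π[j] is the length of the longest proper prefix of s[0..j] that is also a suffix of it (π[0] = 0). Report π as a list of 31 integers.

π[0] = 0
j=1 s[j]='b': π[1]=0 (border '')
j=2 s[j]='a': π[2]=1 (border 'a')
j=3 s[j]='c': k: 1→0; π[3]=0 (border '')
j=4 s[j]='b': π[4]=0 (border '')
j=5 s[j]='b': π[5]=0 (border '')
j=6 s[j]='a': π[6]=1 (border 'a')
j=7 s[j]='c': k: 1→0; π[7]=0 (border '')
j=8 s[j]='a': π[8]=1 (border 'a')
j=9 s[j]='b': π[9]=2 (border 'ab')
j=10 s[j]='c': k: 2→0; π[10]=0 (border '')
j=11 s[j]='b': π[11]=0 (border '')
j=12 s[j]='a': π[12]=1 (border 'a')
j=13 s[j]='a': k: 1→0; π[13]=1 (border 'a')
j=14 s[j]='b': π[14]=2 (border 'ab')
j=15 s[j]='b': k: 2→0; π[15]=0 (border '')
j=16 s[j]='a': π[16]=1 (border 'a')
j=17 s[j]='a': k: 1→0; π[17]=1 (border 'a')
j=18 s[j]='a': k: 1→0; π[18]=1 (border 'a')
j=19 s[j]='c': k: 1→0; π[19]=0 (border '')
j=20 s[j]='b': π[20]=0 (border '')
j=21 s[j]='c': π[21]=0 (border '')
j=22 s[j]='a': π[22]=1 (border 'a')
j=23 s[j]='c': k: 1→0; π[23]=0 (border '')
j=24 s[j]='a': π[24]=1 (border 'a')
j=25 s[j]='c': k: 1→0; π[25]=0 (border '')
j=26 s[j]='a': π[26]=1 (border 'a')
j=27 s[j]='a': k: 1→0; π[27]=1 (border 'a')
j=28 s[j]='c': k: 1→0; π[28]=0 (border '')
j=29 s[j]='c': π[29]=0 (border '')
j=30 s[j]='c': π[30]=0 (border '')

[0, 0, 1, 0, 0, 0, 1, 0, 1, 2, 0, 0, 1, 1, 2, 0, 1, 1, 1, 0, 0, 0, 1, 0, 1, 0, 1, 1, 0, 0, 0]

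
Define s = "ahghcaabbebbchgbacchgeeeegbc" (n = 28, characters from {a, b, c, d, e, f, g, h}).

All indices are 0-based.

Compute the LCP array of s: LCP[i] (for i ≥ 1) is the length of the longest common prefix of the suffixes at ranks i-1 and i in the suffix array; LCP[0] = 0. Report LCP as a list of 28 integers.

rank→(start, suffix):
  0 → (5, 'aabbebbchgbacchgeeeegbc')
  1 → (6, 'abbebbchgbacchgeeeegbc')
  2 → (16, 'acchgeeeegbc')
  3 → (0, 'ahghcaabbebbchgbacchgeeeegbc')
  4 → (15, 'bacchgeeeegbc')
  5 → (10, 'bbchgbacchgeeeegbc')
  6 → (7, 'bbebbchgbacchgeeeegbc')
  7 → (26, 'bc')
  8 → (11, 'bchgbacchgeeeegbc')
  9 → (8, 'bebbchgbacchgeeeegbc')
  10 → (27, 'c')
  11 → (4, 'caabbebbchgbacchgeeeegbc')
  12 → (17, 'cchgeeeegbc')
  13 → (12, 'chgbacchgeeeegbc')
  14 → (18, 'chgeeeegbc')
  15 → (9, 'ebbchgbacchgeeeegbc')
  16 → (21, 'eeeegbc')
  17 → (22, 'eeegbc')
  18 → (23, 'eegbc')
  19 → (24, 'egbc')
  20 → (14, 'gbacchgeeeegbc')
  21 → (25, 'gbc')
  22 → (20, 'geeeegbc')
  23 → (2, 'ghcaabbebbchgbacchgeeeegbc')
  24 → (3, 'hcaabbebbchgbacchgeeeegbc')
  25 → (13, 'hgbacchgeeeegbc')
  26 → (19, 'hgeeeegbc')
  27 → (1, 'hghcaabbebbchgbacchgeeeegbc')

SA = [5, 6, 16, 0, 15, 10, 7, 26, 11, 8, 27, 4, 17, 12, 18, 9, 21, 22, 23, 24, 14, 25, 20, 2, 3, 13, 19, 1]
[i] adj suffixes → lcp
  [1] 5/6 → 1 ('a')
  [2] 6/16 → 1 ('a')
  [3] 16/0 → 1 ('a')
  [4] 0/15 → 0 ('')
  [5] 15/10 → 1 ('b')
  [6] 10/7 → 2 ('bb')
  [7] 7/26 → 1 ('b')
  [8] 26/11 → 2 ('bc')
  [9] 11/8 → 1 ('b')
  [10] 8/27 → 0 ('')
  [11] 27/4 → 1 ('c')
  [12] 4/17 → 1 ('c')
  [13] 17/12 → 1 ('c')
  [14] 12/18 → 3 ('chg')
  [15] 18/9 → 0 ('')
  [16] 9/21 → 1 ('e')
  [17] 21/22 → 3 ('eee')
  [18] 22/23 → 2 ('ee')
  [19] 23/24 → 1 ('e')
  [20] 24/14 → 0 ('')
  [21] 14/25 → 2 ('gb')
  [22] 25/20 → 1 ('g')
  [23] 20/2 → 1 ('g')
  [24] 2/3 → 0 ('')
  [25] 3/13 → 1 ('h')
  [26] 13/19 → 2 ('hg')
  [27] 19/1 → 2 ('hg')

[0, 1, 1, 1, 0, 1, 2, 1, 2, 1, 0, 1, 1, 1, 3, 0, 1, 3, 2, 1, 0, 2, 1, 1, 0, 1, 2, 2]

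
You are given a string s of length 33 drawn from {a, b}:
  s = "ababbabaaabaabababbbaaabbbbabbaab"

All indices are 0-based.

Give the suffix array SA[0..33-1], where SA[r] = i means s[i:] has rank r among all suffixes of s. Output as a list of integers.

[7, 20, 30, 8, 11, 21, 31, 5, 9, 12, 0, 14, 27, 2, 16, 22, 32, 6, 19, 29, 10, 4, 13, 26, 1, 15, 18, 28, 3, 25, 17, 24, 23]

rank→(start, suffix):
  0 → (7, 'aaabaabababbbaaabbbbabbaab')
  1 → (20, 'aaabbbbabbaab')
  2 → (30, 'aab')
  3 → (8, 'aabaabababbbaaabbbbabbaab')
  4 → (11, 'aabababbbaaabbbbabbaab')
  5 → (21, 'aabbbbabbaab')
  6 → (31, 'ab')
  7 → (5, 'abaaabaabababbbaaabbbbabbaab')
  8 → (9, 'abaabababbbaaabbbbabbaab')
  9 → (12, 'abababbbaaabbbbabbaab')
  10 → (0, 'ababbabaaabaabababbbaaabbbbabbaab')
  11 → (14, 'ababbbaaabbbbabbaab')
  12 → (27, 'abbaab')
  13 → (2, 'abbabaaabaabababbbaaabbbbabbaab')
  14 → (16, 'abbbaaabbbbabbaab')
  15 → (22, 'abbbbabbaab')
  16 → (32, 'b')
  17 → (6, 'baaabaabababbbaaabbbbabbaab')
  18 → (19, 'baaabbbbabbaab')
  19 → (29, 'baab')
  20 → (10, 'baabababbbaaabbbbabbaab')
  21 → (4, 'babaaabaabababbbaaabbbbabbaab')
  22 → (13, 'bababbbaaabbbbabbaab')
  23 → (26, 'babbaab')
  24 → (1, 'babbabaaabaabababbbaaabbbbabbaab')
  25 → (15, 'babbbaaabbbbabbaab')
  26 → (18, 'bbaaabbbbabbaab')
  27 → (28, 'bbaab')
  28 → (3, 'bbabaaabaabababbbaaabbbbabbaab')
  29 → (25, 'bbabbaab')
  30 → (17, 'bbbaaabbbbabbaab')
  31 → (24, 'bbbabbaab')
  32 → (23, 'bbbbabbaab')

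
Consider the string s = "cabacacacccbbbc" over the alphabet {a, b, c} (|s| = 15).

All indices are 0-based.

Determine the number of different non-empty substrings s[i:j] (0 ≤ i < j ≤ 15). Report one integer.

rank | idx | suffix
   0 |   1 | abacacacccbbbc
   1 |   3 | acacacccbbbc
   2 |   5 | acacccbbbc
   3 |   7 | acccbbbc
   4 |   2 | bacacacccbbbc
   5 |  11 | bbbc
   6 |  12 | bbc
   7 |  13 | bc
   8 |  14 | c
   9 |   0 | cabacacacccbbbc
  10 |   4 | cacacccbbbc
  11 |   6 | cacccbbbc
  12 |  10 | cbbbc
  13 |   9 | ccbbbc
  14 |   8 | cccbbbc

SA = [1, 3, 5, 7, 2, 11, 12, 13, 14, 0, 4, 6, 10, 9, 8]
[i] adj suffixes → lcp
  [1] 1/3 → 1 ('a')
  [2] 3/5 → 4 ('acac')
  [3] 5/7 → 2 ('ac')
  [4] 7/2 → 0 ('')
  [5] 2/11 → 1 ('b')
  [6] 11/12 → 2 ('bb')
  [7] 12/13 → 1 ('b')
  [8] 13/14 → 0 ('')
  [9] 14/0 → 1 ('c')
  [10] 0/4 → 2 ('ca')
  [11] 4/6 → 3 ('cac')
  [12] 6/10 → 1 ('c')
  [13] 10/9 → 1 ('c')
  [14] 9/8 → 2 ('cc')

n(n+1)/2 = 15·16/2 = 120
Σ LCP = 0 + 1 + 4 + 2 + 0 + 1 + 2 + 1 + 0 + 1 + 2 + 3 + 1 + 1 + 2 = 21
distinct = 120 − 21 = 99

99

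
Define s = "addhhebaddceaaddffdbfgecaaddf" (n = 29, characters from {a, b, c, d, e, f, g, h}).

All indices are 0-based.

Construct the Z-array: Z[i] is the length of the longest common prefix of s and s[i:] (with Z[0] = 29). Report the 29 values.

Z[0]=29
i=1: outside box; Z[1]=0
i=2: outside box; Z[2]=0
i=3: outside box; Z[3]=0
i=4: outside box; Z[4]=0
i=5: outside box; Z[5]=0
i=6: outside box; Z[6]=0
i=7: outside box; Z[7]=3 scan→box=[7,10)
i=8: min(r-i=2, Z[1]=0)=0; Z[8]=0
i=9: min(r-i=1, Z[2]=0)=0; Z[9]=0
i=10: outside box; Z[10]=0
i=11: outside box; Z[11]=0
i=12: outside box; Z[12]=1 scan→box=[12,13)
i=13: outside box; Z[13]=3 scan→box=[13,16)
i=14: min(r-i=2, Z[1]=0)=0; Z[14]=0
i=15: min(r-i=1, Z[2]=0)=0; Z[15]=0
i=16: outside box; Z[16]=0
i=17: outside box; Z[17]=0
i=18: outside box; Z[18]=0
i=19: outside box; Z[19]=0
i=20: outside box; Z[20]=0
i=21: outside box; Z[21]=0
i=22: outside box; Z[22]=0
i=23: outside box; Z[23]=0
i=24: outside box; Z[24]=1 scan→box=[24,25)
i=25: outside box; Z[25]=3 scan→box=[25,28)
i=26: min(r-i=2, Z[1]=0)=0; Z[26]=0
i=27: min(r-i=1, Z[2]=0)=0; Z[27]=0
i=28: outside box; Z[28]=0

[29, 0, 0, 0, 0, 0, 0, 3, 0, 0, 0, 0, 1, 3, 0, 0, 0, 0, 0, 0, 0, 0, 0, 0, 1, 3, 0, 0, 0]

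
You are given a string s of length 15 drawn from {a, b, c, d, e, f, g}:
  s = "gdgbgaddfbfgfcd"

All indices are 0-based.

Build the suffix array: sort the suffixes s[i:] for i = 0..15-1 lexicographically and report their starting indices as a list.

[5, 9, 3, 13, 14, 6, 7, 1, 8, 12, 10, 4, 2, 0, 11]

rank→(start, suffix):
  0 → (5, 'addfbfgfcd')
  1 → (9, 'bfgfcd')
  2 → (3, 'bgaddfbfgfcd')
  3 → (13, 'cd')
  4 → (14, 'd')
  5 → (6, 'ddfbfgfcd')
  6 → (7, 'dfbfgfcd')
  7 → (1, 'dgbgaddfbfgfcd')
  8 → (8, 'fbfgfcd')
  9 → (12, 'fcd')
  10 → (10, 'fgfcd')
  11 → (4, 'gaddfbfgfcd')
  12 → (2, 'gbgaddfbfgfcd')
  13 → (0, 'gdgbgaddfbfgfcd')
  14 → (11, 'gfcd')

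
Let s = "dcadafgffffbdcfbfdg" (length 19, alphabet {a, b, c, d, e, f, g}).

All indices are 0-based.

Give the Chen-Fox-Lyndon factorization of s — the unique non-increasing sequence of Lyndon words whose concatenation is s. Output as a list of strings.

["d", "c", "adafgffffbdcfbfdg"]

emit factor 1: 'd' (i=0, period=1)
emit factor 2: 'c' (i=1, period=1)
emit factor 3: 'adafgffffbdcfbfdg' (i=2, period=17)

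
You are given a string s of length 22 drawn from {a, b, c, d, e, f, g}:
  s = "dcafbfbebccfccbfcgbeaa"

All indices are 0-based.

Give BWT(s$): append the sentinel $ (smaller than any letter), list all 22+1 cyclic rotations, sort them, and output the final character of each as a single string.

rank  rotation                 last
    0  $dcafbfbebccfccbfcgbeaa  a
    1  a$dcafbfbebccfccbfcgbea  a
    2  aa$dcafbfbebccfccbfcgbe  e
    3  afbfbebccfccbfcgbeaa$dc  c
    4  bccfccbfcgbeaa$dcafbfbe  e
    5  beaa$dcafbfbebccfccbfcg  g
    6  bebccfccbfcgbeaa$dcafbf  f
    7  bfbebccfccbfcgbeaa$dcaf  f
    8  bfcgbeaa$dcafbfbebccfcc  c
    9  cafbfbebccfccbfcgbeaa$d  d
   10  cbfcgbeaa$dcafbfbebccfc  c
   11  ccbfcgbeaa$dcafbfbebccf  f
   12  ccfccbfcgbeaa$dcafbfbeb  b
   13  cfccbfcgbeaa$dcafbfbebc  c
   14  cgbeaa$dcafbfbebccfccbf  f
   15  dcafbfbebccfccbfcgbeaa$  $
   16  eaa$dcafbfbebccfccbfcgb  b
   17  ebccfccbfcgbeaa$dcafbfb  b
   18  fbebccfccbfcgbeaa$dcafb  b
   19  fbfbebccfccbfcgbeaa$dca  a
   20  fccbfcgbeaa$dcafbfbebcc  c
   21  fcgbeaa$dcafbfbebccfccb  b
   22  gbeaa$dcafbfbebccfccbfc  c

aaecegffcdcfbcf$bbbacbc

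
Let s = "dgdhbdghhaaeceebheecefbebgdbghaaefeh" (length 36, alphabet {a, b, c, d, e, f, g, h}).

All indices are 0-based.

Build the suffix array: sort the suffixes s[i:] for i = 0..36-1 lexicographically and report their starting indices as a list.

rank | idx | suffix
   0 |   9 | aaeceebheecefbebgdbghaaefeh
   1 |  30 | aaefeh
   2 |  10 | aeceebheecefbebgdbghaaefeh
   3 |  31 | aefeh
   4 |   4 | bdghhaaeceebheecefbebgdbghaaefeh
   5 |  22 | bebgdbghaaefeh
   6 |  24 | bgdbghaaefeh
   7 |  27 | bghaaefeh
   8 |  15 | bheecefbebgdbghaaefeh
   9 |  12 | ceebheecefbebgdbghaaefeh
  10 |  19 | cefbebgdbghaaefeh
  11 |  26 | dbghaaefeh
  12 |   0 | dgdhbdghhaaeceebheecefbebgdbghaaefeh
  13 |   5 | dghhaaeceebheecefbebgdbghaaefeh
  14 |   2 | dhbdghhaaeceebheecefbebgdbghaaefeh
  15 |  23 | ebgdbghaaefeh
  16 |  14 | ebheecefbebgdbghaaefeh
  17 |  11 | eceebheecefbebgdbghaaefeh
  18 |  18 | ecefbebgdbghaaefeh
  19 |  13 | eebheecefbebgdbghaaefeh
  20 |  17 | eecefbebgdbghaaefeh
  21 |  20 | efbebgdbghaaefeh
  22 |  32 | efeh
  23 |  34 | eh
  24 |  21 | fbebgdbghaaefeh
  25 |  33 | feh
  26 |  25 | gdbghaaefeh
  27 |   1 | gdhbdghhaaeceebheecefbebgdbghaaefeh
  28 |  28 | ghaaefeh
  29 |   6 | ghhaaeceebheecefbebgdbghaaefeh
  30 |  35 | h
  31 |   8 | haaeceebheecefbebgdbghaaefeh
  32 |  29 | haaefeh
  33 |   3 | hbdghhaaeceebheecefbebgdbghaaefeh
  34 |  16 | heecefbebgdbghaaefeh
  35 |   7 | hhaaeceebheecefbebgdbghaaefeh

[9, 30, 10, 31, 4, 22, 24, 27, 15, 12, 19, 26, 0, 5, 2, 23, 14, 11, 18, 13, 17, 20, 32, 34, 21, 33, 25, 1, 28, 6, 35, 8, 29, 3, 16, 7]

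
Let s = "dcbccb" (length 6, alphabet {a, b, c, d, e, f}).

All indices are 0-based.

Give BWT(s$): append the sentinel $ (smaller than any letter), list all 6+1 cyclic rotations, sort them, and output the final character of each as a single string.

bcccdb$

rank  rotation last
    0  $dcbccb  b
    1  b$dcbcc  c
    2  bccb$dc  c
    3  cb$dcbc  c
    4  cbccb$d  d
    5  ccb$dcb  b
    6  dcbccb$  $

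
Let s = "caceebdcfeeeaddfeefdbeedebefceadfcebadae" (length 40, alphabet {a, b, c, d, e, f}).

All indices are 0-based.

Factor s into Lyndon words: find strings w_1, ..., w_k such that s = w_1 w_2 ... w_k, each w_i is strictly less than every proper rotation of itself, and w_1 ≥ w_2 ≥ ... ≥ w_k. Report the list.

["c", "aceebdcfeeeaddfeefdbeedebefceadfcebadae"]

emit factor 1: 'c' (i=0, period=1)
emit factor 2: 'aceebdcfeeeaddfeefdbeedebefceadfcebadae' (i=1, period=39)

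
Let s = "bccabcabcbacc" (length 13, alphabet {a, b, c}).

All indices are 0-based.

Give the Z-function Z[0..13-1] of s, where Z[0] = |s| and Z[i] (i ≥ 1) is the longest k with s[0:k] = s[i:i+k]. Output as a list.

Z[0]=13
i=1: fresh scan; Z[1]=0
i=2: fresh scan; Z[2]=0
i=3: fresh scan; Z[3]=0
i=4: fresh scan; Z[4]=2 scan→box=[4,6)
i=5: min(r-i=1, Z[1]=0)=0; Z[5]=0
i=6: fresh scan; Z[6]=0
i=7: fresh scan; Z[7]=2 scan→box=[7,9)
i=8: min(r-i=1, Z[1]=0)=0; Z[8]=0
i=9: fresh scan; Z[9]=1 scan→box=[9,10)
i=10: fresh scan; Z[10]=0
i=11: fresh scan; Z[11]=0
i=12: fresh scan; Z[12]=0

[13, 0, 0, 0, 2, 0, 0, 2, 0, 1, 0, 0, 0]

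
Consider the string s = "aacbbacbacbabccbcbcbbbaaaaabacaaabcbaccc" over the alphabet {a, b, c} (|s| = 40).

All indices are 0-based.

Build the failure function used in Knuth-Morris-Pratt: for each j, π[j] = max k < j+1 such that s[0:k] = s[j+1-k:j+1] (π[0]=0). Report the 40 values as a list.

π[0] = 0
j=1 s[j]='a': π[1]=1 (border 'a')
j=2 s[j]='c': k: 1→0; π[2]=0 (border '')
j=3 s[j]='b': π[3]=0 (border '')
j=4 s[j]='b': π[4]=0 (border '')
j=5 s[j]='a': π[5]=1 (border 'a')
j=6 s[j]='c': k: 1→0; π[6]=0 (border '')
j=7 s[j]='b': π[7]=0 (border '')
j=8 s[j]='a': π[8]=1 (border 'a')
j=9 s[j]='c': k: 1→0; π[9]=0 (border '')
j=10 s[j]='b': π[10]=0 (border '')
j=11 s[j]='a': π[11]=1 (border 'a')
j=12 s[j]='b': k: 1→0; π[12]=0 (border '')
j=13 s[j]='c': π[13]=0 (border '')
j=14 s[j]='c': π[14]=0 (border '')
j=15 s[j]='b': π[15]=0 (border '')
j=16 s[j]='c': π[16]=0 (border '')
j=17 s[j]='b': π[17]=0 (border '')
j=18 s[j]='c': π[18]=0 (border '')
j=19 s[j]='b': π[19]=0 (border '')
j=20 s[j]='b': π[20]=0 (border '')
j=21 s[j]='b': π[21]=0 (border '')
j=22 s[j]='a': π[22]=1 (border 'a')
j=23 s[j]='a': π[23]=2 (border 'aa')
j=24 s[j]='a': k: 2→1; π[24]=2 (border 'aa')
j=25 s[j]='a': k: 2→1; π[25]=2 (border 'aa')
j=26 s[j]='a': k: 2→1; π[26]=2 (border 'aa')
j=27 s[j]='b': k: 2→1→0; π[27]=0 (border '')
j=28 s[j]='a': π[28]=1 (border 'a')
j=29 s[j]='c': k: 1→0; π[29]=0 (border '')
j=30 s[j]='a': π[30]=1 (border 'a')
j=31 s[j]='a': π[31]=2 (border 'aa')
j=32 s[j]='a': k: 2→1; π[32]=2 (border 'aa')
j=33 s[j]='b': k: 2→1→0; π[33]=0 (border '')
j=34 s[j]='c': π[34]=0 (border '')
j=35 s[j]='b': π[35]=0 (border '')
j=36 s[j]='a': π[36]=1 (border 'a')
j=37 s[j]='c': k: 1→0; π[37]=0 (border '')
j=38 s[j]='c': π[38]=0 (border '')
j=39 s[j]='c': π[39]=0 (border '')

[0, 1, 0, 0, 0, 1, 0, 0, 1, 0, 0, 1, 0, 0, 0, 0, 0, 0, 0, 0, 0, 0, 1, 2, 2, 2, 2, 0, 1, 0, 1, 2, 2, 0, 0, 0, 1, 0, 0, 0]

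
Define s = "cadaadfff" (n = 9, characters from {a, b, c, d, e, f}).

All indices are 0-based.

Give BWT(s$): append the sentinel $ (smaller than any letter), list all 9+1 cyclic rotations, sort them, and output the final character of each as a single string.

fdca$aaffd

rank  rotation    last
    0  $cadaadfff  f
    1  aadfff$cad  d
    2  adaadfff$c  c
    3  adfff$cada  a
    4  cadaadfff$  $
    5  daadfff$ca  a
    6  dfff$cadaa  a
    7  f$cadaadff  f
    8  ff$cadaadf  f
    9  fff$cadaad  d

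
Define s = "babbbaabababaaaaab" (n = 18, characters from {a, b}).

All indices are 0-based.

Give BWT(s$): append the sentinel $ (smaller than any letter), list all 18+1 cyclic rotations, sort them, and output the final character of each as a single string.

rank  rotation             last
    0  $babbbaabababaaaaab  b
    1  aaaaab$babbbaababab  b
    2  aaaab$babbbaabababa  a
    3  aaab$babbbaabababaa  a
    4  aab$babbbaabababaaa  a
    5  aabababaaaaab$babbb  b
    6  ab$babbbaabababaaaa  a
    7  abaaaaab$babbbaabab  b
    8  ababaaaaab$babbbaab  b
    9  abababaaaaab$babbba  a
   10  abbbaabababaaaaab$b  b
   11  b$babbbaabababaaaaa  a
   12  baaaaab$babbbaababa  a
   13  baabababaaaaab$babb  b
   14  babaaaaab$babbbaaba  a
   15  bababaaaaab$babbbaa  a
   16  babbbaabababaaaaab$  $
   17  bbaabababaaaaab$bab  b
   18  bbbaabababaaaaab$ba  a

bbaaababbabaabaa$ba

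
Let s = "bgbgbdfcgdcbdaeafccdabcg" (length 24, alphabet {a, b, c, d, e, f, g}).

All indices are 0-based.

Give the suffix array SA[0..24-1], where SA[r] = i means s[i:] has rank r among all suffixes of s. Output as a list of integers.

[20, 13, 15, 21, 11, 4, 2, 0, 10, 17, 18, 22, 7, 19, 12, 9, 5, 14, 16, 6, 23, 3, 1, 8]

rank | idx | suffix
   0 |  20 | abcg
   1 |  13 | aeafccdabcg
   2 |  15 | afccdabcg
   3 |  21 | bcg
   4 |  11 | bdaeafccdabcg
   5 |   4 | bdfcgdcbdaeafccdabcg
   6 |   2 | bgbdfcgdcbdaeafccdabcg
   7 |   0 | bgbgbdfcgdcbdaeafccdabcg
   8 |  10 | cbdaeafccdabcg
   9 |  17 | ccdabcg
  10 |  18 | cdabcg
  11 |  22 | cg
  12 |   7 | cgdcbdaeafccdabcg
  13 |  19 | dabcg
  14 |  12 | daeafccdabcg
  15 |   9 | dcbdaeafccdabcg
  16 |   5 | dfcgdcbdaeafccdabcg
  17 |  14 | eafccdabcg
  18 |  16 | fccdabcg
  19 |   6 | fcgdcbdaeafccdabcg
  20 |  23 | g
  21 |   3 | gbdfcgdcbdaeafccdabcg
  22 |   1 | gbgbdfcgdcbdaeafccdabcg
  23 |   8 | gdcbdaeafccdabcg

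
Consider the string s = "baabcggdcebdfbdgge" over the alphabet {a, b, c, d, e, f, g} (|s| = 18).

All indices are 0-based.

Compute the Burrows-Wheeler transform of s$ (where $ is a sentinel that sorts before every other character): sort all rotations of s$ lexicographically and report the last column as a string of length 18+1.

rank  rotation             last
    0  $baabcggdcebdfbdgge  e
    1  aabcggdcebdfbdgge$b  b
    2  abcggdcebdfbdgge$ba  a
    3  baabcggdcebdfbdgge$  $
    4  bcggdcebdfbdgge$baa  a
    5  bdfbdgge$baabcggdce  e
    6  bdgge$baabcggdcebdf  f
    7  cebdfbdgge$baabcggd  d
    8  cggdcebdfbdgge$baab  b
    9  dcebdfbdgge$baabcgg  g
   10  dfbdgge$baabcggdceb  b
   11  dgge$baabcggdcebdfb  b
   12  e$baabcggdcebdfbdgg  g
   13  ebdfbdgge$baabcggdc  c
   14  fbdgge$baabcggdcebd  d
   15  gdcebdfbdgge$baabcg  g
   16  ge$baabcggdcebdfbdg  g
   17  ggdcebdfbdgge$baabc  c
   18  gge$baabcggdcebdfbd  d

eba$aefdbgbbgcdggcd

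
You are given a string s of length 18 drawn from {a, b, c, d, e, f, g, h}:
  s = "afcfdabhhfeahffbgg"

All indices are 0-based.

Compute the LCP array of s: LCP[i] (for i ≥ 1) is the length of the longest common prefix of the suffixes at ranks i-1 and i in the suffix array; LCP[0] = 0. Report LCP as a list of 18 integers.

rank | idx | suffix
   0 |   5 | abhhfeahffbgg
   1 |   0 | afcfdabhhfeahffbgg
   2 |  11 | ahffbgg
   3 |  15 | bgg
   4 |   6 | bhhfeahffbgg
   5 |   2 | cfdabhhfeahffbgg
   6 |   4 | dabhhfeahffbgg
   7 |  10 | eahffbgg
   8 |  14 | fbgg
   9 |   1 | fcfdabhhfeahffbgg
  10 |   3 | fdabhhfeahffbgg
  11 |   9 | feahffbgg
  12 |  13 | ffbgg
  13 |  17 | g
  14 |  16 | gg
  15 |   8 | hfeahffbgg
  16 |  12 | hffbgg
  17 |   7 | hhfeahffbgg

SA = [5, 0, 11, 15, 6, 2, 4, 10, 14, 1, 3, 9, 13, 17, 16, 8, 12, 7]
i: (SA[i-1],SA[i]) lcp shared
  1: (5,0) 1 'a'
  2: (0,11) 1 'a'
  3: (11,15) 0 ''
  4: (15,6) 1 'b'
  5: (6,2) 0 ''
  6: (2,4) 0 ''
  7: (4,10) 0 ''
  8: (10,14) 0 ''
  9: (14,1) 1 'f'
  10: (1,3) 1 'f'
  11: (3,9) 1 'f'
  12: (9,13) 1 'f'
  13: (13,17) 0 ''
  14: (17,16) 1 'g'
  15: (16,8) 0 ''
  16: (8,12) 2 'hf'
  17: (12,7) 1 'h'

[0, 1, 1, 0, 1, 0, 0, 0, 0, 1, 1, 1, 1, 0, 1, 0, 2, 1]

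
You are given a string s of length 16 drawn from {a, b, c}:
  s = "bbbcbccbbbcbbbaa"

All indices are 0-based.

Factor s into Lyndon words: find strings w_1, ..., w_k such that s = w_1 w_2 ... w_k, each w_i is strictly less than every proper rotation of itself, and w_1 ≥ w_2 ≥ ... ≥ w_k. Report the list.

emit factor 1: 'bbbcbcc' (i=0, period=7)
emit factor 2: 'bbbc' (i=7, period=4)
emit factor 3: 'b' (i=11, period=1)
emit factor 4: 'b' (i=12, period=1)
emit factor 5: 'b' (i=13, period=1)
emit factor 6: 'a' (i=14, period=1)
emit factor 7: 'a' (i=15, period=1)

["bbbcbcc", "bbbc", "b", "b", "b", "a", "a"]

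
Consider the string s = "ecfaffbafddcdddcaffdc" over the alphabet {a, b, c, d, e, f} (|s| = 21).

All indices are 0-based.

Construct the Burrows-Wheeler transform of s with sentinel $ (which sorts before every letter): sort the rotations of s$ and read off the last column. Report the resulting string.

rank  rotation                last
    0  $ecfaffbafddcdddcaffdc  c
    1  afddcdddcaffdc$ecfaffb  b
    2  affbafddcdddcaffdc$ecf  f
    3  affdc$ecfaffbafddcdddc  c
    4  bafddcdddcaffdc$ecfaff  f
    5  c$ecfaffbafddcdddcaffd  d
    6  caffdc$ecfaffbafddcddd  d
    7  cdddcaffdc$ecfaffbafdd  d
    8  cfaffbafddcdddcaffdc$e  e
    9  dc$ecfaffbafddcdddcaff  f
   10  dcaffdc$ecfaffbafddcdd  d
   11  dcdddcaffdc$ecfaffbafd  d
   12  ddcaffdc$ecfaffbafddcd  d
   13  ddcdddcaffdc$ecfaffbaf  f
   14  dddcaffdc$ecfaffbafddc  c
   15  ecfaffbafddcdddcaffdc$  $
   16  faffbafddcdddcaffdc$ec  c
   17  fbafddcdddcaffdc$ecfaf  f
   18  fdc$ecfaffbafddcdddcaf  f
   19  fddcdddcaffdc$ecfaffba  a
   20  ffbafddcdddcaffdc$ecfa  a
   21  ffdc$ecfaffbafddcdddca  a

cbfcfdddefdddfc$cffaaa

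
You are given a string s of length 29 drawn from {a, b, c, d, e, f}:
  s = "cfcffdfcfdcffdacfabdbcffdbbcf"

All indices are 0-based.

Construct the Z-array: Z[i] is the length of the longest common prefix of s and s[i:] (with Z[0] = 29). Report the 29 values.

[29, 0, 2, 0, 0, 0, 0, 2, 0, 0, 2, 0, 0, 0, 0, 2, 0, 0, 0, 0, 0, 2, 0, 0, 0, 0, 0, 2, 0]

Z[0]=29
i=1: fresh scan; Z[1]=0
i=2: fresh scan; Z[2]=2 scan→box=[2,4)
i=3: min(r-i=1, Z[1]=0)=0; Z[3]=0
i=4: fresh scan; Z[4]=0
i=5: fresh scan; Z[5]=0
i=6: fresh scan; Z[6]=0
i=7: fresh scan; Z[7]=2 scan→box=[7,9)
i=8: min(r-i=1, Z[1]=0)=0; Z[8]=0
i=9: fresh scan; Z[9]=0
i=10: fresh scan; Z[10]=2 scan→box=[10,12)
i=11: min(r-i=1, Z[1]=0)=0; Z[11]=0
i=12: fresh scan; Z[12]=0
i=13: fresh scan; Z[13]=0
i=14: fresh scan; Z[14]=0
i=15: fresh scan; Z[15]=2 scan→box=[15,17)
i=16: min(r-i=1, Z[1]=0)=0; Z[16]=0
i=17: fresh scan; Z[17]=0
i=18: fresh scan; Z[18]=0
i=19: fresh scan; Z[19]=0
i=20: fresh scan; Z[20]=0
i=21: fresh scan; Z[21]=2 scan→box=[21,23)
i=22: min(r-i=1, Z[1]=0)=0; Z[22]=0
i=23: fresh scan; Z[23]=0
i=24: fresh scan; Z[24]=0
i=25: fresh scan; Z[25]=0
i=26: fresh scan; Z[26]=0
i=27: fresh scan; Z[27]=2 scan→box=[27,29)
i=28: min(r-i=1, Z[1]=0)=0; Z[28]=0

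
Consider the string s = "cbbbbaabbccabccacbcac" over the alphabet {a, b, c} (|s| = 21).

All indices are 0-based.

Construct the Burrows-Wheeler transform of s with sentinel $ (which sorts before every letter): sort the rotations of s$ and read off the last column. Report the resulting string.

rank  rotation                last
    0  $cbbbbaabbccabccacbcac  c
    1  aabbccabccacbcac$cbbbb  b
    2  abbccabccacbcac$cbbbba  a
    3  abccacbcac$cbbbbaabbcc  c
    4  ac$cbbbbaabbccabccacbc  c
    5  acbcac$cbbbbaabbccabcc  c
    6  baabbccabccacbcac$cbbb  b
    7  bbaabbccabccacbcac$cbb  b
    8  bbbaabbccabccacbcac$cb  b
    9  bbbbaabbccabccacbcac$c  c
   10  bbccabccacbcac$cbbbbaa  a
   11  bcac$cbbbbaabbccabccac  c
   12  bccabccacbcac$cbbbbaab  b
   13  bccacbcac$cbbbbaabbcca  a
   14  c$cbbbbaabbccabccacbca  a
   15  cabccacbcac$cbbbbaabbc  c
   16  cac$cbbbbaabbccabccacb  b
   17  cacbcac$cbbbbaabbccabc  c
   18  cbbbbaabbccabccacbcac$  $
   19  cbcac$cbbbbaabbccabcca  a
   20  ccabccacbcac$cbbbbaabb  b
   21  ccacbcac$cbbbbaabbccab  b

cbacccbbbcacbaacbc$abb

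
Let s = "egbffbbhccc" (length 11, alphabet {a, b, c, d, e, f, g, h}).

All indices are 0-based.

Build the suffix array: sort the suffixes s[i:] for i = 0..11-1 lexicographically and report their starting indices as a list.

[5, 2, 6, 10, 9, 8, 0, 4, 3, 1, 7]

rank | idx | suffix
   0 |   5 | bbhccc
   1 |   2 | bffbbhccc
   2 |   6 | bhccc
   3 |  10 | c
   4 |   9 | cc
   5 |   8 | ccc
   6 |   0 | egbffbbhccc
   7 |   4 | fbbhccc
   8 |   3 | ffbbhccc
   9 |   1 | gbffbbhccc
  10 |   7 | hccc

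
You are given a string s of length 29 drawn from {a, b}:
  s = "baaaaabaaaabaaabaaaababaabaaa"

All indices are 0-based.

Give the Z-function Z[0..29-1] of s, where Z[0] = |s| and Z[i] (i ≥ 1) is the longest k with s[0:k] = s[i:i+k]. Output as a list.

Z[0]=29
i=1: i≥r, start 0; Z[1]=0
i=2: i≥r, start 0; Z[2]=0
i=3: i≥r, start 0; Z[3]=0
i=4: i≥r, start 0; Z[4]=0
i=5: i≥r, start 0; Z[5]=0
i=6: i≥r, start 0; Z[6]=5 extend→box=[6,11)
i=7: min(r-i=4, Z[1]=0)=0; Z[7]=0
i=8: min(r-i=3, Z[2]=0)=0; Z[8]=0
i=9: min(r-i=2, Z[3]=0)=0; Z[9]=0
i=10: min(r-i=1, Z[4]=0)=0; Z[10]=0
i=11: i≥r, start 0; Z[11]=4 extend→box=[11,15)
i=12: min(r-i=3, Z[1]=0)=0; Z[12]=0
i=13: min(r-i=2, Z[2]=0)=0; Z[13]=0
i=14: min(r-i=1, Z[3]=0)=0; Z[14]=0
i=15: i≥r, start 0; Z[15]=5 extend→box=[15,20)
i=16: min(r-i=4, Z[1]=0)=0; Z[16]=0
i=17: min(r-i=3, Z[2]=0)=0; Z[17]=0
i=18: min(r-i=2, Z[3]=0)=0; Z[18]=0
i=19: min(r-i=1, Z[4]=0)=0; Z[19]=0
i=20: i≥r, start 0; Z[20]=2 extend→box=[20,22)
i=21: min(r-i=1, Z[1]=0)=0; Z[21]=0
i=22: i≥r, start 0; Z[22]=3 extend→box=[22,25)
i=23: min(r-i=2, Z[1]=0)=0; Z[23]=0
i=24: min(r-i=1, Z[2]=0)=0; Z[24]=0
i=25: i≥r, start 0; Z[25]=4 extend→box=[25,29)
i=26: min(r-i=3, Z[1]=0)=0; Z[26]=0
i=27: min(r-i=2, Z[2]=0)=0; Z[27]=0
i=28: min(r-i=1, Z[3]=0)=0; Z[28]=0

[29, 0, 0, 0, 0, 0, 5, 0, 0, 0, 0, 4, 0, 0, 0, 5, 0, 0, 0, 0, 2, 0, 3, 0, 0, 4, 0, 0, 0]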